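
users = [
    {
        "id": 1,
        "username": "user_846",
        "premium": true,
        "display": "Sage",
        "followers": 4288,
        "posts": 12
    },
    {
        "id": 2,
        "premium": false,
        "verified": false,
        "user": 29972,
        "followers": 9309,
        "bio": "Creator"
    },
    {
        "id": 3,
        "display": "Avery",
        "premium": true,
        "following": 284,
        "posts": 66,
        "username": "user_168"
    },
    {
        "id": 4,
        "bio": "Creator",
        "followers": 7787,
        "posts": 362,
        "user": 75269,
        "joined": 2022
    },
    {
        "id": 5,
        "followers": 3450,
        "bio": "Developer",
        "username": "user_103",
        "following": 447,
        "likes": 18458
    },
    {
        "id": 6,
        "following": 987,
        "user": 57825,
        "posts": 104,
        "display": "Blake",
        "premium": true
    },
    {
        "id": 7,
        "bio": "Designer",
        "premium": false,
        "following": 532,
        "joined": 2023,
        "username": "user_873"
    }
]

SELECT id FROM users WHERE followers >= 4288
[1, 2, 4]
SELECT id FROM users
[1, 2, 3, 4, 5, 6, 7]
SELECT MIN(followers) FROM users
3450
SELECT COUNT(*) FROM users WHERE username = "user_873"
1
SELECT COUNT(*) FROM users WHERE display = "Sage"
1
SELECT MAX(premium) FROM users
True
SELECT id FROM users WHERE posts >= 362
[4]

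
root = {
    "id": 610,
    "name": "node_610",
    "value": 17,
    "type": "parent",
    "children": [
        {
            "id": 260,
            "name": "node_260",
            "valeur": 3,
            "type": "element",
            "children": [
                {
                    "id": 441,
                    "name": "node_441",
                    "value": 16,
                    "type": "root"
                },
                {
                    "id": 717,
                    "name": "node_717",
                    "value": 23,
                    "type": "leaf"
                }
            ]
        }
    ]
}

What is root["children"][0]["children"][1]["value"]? 23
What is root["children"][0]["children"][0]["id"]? 441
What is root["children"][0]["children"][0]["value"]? 16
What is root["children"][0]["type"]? "element"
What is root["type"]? "parent"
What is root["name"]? "node_610"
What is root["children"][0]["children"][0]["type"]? "root"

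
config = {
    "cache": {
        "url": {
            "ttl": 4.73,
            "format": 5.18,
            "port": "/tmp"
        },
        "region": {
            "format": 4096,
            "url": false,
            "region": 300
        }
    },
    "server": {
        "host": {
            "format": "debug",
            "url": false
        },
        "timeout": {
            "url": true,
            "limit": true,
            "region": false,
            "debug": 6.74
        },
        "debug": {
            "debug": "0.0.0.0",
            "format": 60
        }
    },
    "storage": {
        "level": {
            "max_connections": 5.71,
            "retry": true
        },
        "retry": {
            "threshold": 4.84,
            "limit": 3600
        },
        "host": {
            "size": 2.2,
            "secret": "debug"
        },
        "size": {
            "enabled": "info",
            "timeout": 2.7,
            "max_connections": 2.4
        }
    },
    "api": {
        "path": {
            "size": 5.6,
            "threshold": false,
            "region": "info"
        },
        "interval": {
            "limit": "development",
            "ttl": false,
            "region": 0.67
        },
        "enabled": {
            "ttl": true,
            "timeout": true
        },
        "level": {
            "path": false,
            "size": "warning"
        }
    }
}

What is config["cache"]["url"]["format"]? 5.18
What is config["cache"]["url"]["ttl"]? 4.73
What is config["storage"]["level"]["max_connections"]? 5.71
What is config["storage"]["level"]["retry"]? True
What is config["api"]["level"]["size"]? "warning"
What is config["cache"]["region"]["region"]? 300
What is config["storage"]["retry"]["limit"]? 3600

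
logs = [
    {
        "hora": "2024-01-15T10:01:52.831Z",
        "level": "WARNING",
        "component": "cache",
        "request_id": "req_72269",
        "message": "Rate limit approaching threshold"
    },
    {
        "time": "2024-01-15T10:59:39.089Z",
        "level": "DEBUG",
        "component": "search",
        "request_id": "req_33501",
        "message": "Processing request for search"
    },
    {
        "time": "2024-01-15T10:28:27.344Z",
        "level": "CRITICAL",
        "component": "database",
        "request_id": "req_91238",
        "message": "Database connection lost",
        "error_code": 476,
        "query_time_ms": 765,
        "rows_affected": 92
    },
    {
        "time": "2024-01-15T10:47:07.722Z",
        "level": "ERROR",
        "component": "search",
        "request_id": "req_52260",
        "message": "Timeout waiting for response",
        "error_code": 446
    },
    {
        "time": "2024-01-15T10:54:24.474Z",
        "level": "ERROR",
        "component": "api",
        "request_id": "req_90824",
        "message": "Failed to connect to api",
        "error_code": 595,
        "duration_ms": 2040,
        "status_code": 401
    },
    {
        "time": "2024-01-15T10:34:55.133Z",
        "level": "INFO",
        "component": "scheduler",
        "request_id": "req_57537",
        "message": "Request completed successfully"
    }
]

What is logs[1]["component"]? "search"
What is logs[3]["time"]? "2024-01-15T10:47:07.722Z"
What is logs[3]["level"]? "ERROR"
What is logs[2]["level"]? "CRITICAL"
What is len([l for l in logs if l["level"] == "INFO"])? 1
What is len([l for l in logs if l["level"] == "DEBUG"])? 1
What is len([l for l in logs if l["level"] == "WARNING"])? 1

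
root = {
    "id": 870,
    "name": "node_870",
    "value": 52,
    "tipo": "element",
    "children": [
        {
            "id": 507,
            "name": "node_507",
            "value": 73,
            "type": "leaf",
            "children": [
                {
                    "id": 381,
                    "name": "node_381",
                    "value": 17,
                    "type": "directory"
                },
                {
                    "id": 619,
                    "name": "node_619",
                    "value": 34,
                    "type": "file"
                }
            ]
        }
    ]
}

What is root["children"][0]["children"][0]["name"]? "node_381"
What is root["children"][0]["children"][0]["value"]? 17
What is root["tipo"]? "element"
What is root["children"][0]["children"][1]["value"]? 34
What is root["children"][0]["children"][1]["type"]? "file"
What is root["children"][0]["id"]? 507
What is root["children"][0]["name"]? "node_507"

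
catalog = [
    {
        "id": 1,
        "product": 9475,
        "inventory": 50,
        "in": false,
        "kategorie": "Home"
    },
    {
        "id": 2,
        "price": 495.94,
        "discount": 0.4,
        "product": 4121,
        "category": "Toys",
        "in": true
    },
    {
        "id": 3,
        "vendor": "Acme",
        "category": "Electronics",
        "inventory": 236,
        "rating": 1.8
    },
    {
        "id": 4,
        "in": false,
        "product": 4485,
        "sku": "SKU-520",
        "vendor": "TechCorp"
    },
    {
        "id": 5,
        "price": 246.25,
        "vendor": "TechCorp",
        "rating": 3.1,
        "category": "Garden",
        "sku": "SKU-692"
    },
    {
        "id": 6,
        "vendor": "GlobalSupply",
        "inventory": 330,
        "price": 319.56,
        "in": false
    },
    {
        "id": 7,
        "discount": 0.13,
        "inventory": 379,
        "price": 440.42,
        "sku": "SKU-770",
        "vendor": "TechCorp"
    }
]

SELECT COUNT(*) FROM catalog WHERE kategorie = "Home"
1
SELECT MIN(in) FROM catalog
False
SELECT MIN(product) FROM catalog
4121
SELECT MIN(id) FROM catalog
1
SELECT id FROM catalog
[1, 2, 3, 4, 5, 6, 7]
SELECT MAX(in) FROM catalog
True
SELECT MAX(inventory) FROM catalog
379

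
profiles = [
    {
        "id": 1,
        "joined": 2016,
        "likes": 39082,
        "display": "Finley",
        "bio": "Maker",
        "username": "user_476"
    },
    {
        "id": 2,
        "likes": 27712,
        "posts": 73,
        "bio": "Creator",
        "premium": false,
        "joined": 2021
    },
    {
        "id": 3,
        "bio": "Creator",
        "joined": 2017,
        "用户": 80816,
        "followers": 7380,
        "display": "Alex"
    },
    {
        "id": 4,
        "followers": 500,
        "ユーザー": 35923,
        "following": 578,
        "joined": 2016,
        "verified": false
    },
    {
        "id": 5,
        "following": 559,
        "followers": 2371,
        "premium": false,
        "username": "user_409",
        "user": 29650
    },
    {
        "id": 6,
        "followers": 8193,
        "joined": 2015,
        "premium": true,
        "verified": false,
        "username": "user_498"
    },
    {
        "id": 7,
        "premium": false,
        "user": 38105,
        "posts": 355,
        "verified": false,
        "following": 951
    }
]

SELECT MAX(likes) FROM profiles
39082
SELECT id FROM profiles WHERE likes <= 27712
[2]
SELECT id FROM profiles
[1, 2, 3, 4, 5, 6, 7]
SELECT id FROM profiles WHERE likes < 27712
[]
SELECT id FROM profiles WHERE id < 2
[1]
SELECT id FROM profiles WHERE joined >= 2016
[1, 2, 3, 4]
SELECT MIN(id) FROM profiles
1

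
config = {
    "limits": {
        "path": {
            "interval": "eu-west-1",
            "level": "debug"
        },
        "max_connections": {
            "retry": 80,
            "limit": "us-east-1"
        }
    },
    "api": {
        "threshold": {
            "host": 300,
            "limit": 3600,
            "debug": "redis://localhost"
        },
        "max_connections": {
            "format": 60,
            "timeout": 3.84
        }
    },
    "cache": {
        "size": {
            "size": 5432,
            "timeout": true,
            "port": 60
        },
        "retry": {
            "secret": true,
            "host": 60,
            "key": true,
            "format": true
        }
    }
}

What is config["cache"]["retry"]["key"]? True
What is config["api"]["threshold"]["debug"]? "redis://localhost"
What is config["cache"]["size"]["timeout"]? True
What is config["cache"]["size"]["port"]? 60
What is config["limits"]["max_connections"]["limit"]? "us-east-1"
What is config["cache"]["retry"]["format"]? True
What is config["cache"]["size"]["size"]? 5432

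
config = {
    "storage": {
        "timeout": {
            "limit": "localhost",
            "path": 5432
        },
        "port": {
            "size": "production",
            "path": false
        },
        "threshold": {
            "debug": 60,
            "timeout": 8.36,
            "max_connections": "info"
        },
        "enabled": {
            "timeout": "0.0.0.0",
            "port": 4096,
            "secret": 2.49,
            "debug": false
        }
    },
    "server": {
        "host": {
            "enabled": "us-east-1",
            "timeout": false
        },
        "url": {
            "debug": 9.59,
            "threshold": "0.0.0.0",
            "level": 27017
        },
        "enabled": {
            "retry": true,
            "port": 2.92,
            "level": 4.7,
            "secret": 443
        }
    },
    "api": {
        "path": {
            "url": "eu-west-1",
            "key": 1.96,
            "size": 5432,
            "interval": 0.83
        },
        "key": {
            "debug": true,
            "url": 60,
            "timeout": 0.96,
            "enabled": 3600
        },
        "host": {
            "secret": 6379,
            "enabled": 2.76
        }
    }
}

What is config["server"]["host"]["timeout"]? False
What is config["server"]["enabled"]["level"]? 4.7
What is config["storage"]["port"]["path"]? False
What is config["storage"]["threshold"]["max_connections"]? "info"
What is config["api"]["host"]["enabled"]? 2.76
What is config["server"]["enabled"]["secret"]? 443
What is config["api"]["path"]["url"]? "eu-west-1"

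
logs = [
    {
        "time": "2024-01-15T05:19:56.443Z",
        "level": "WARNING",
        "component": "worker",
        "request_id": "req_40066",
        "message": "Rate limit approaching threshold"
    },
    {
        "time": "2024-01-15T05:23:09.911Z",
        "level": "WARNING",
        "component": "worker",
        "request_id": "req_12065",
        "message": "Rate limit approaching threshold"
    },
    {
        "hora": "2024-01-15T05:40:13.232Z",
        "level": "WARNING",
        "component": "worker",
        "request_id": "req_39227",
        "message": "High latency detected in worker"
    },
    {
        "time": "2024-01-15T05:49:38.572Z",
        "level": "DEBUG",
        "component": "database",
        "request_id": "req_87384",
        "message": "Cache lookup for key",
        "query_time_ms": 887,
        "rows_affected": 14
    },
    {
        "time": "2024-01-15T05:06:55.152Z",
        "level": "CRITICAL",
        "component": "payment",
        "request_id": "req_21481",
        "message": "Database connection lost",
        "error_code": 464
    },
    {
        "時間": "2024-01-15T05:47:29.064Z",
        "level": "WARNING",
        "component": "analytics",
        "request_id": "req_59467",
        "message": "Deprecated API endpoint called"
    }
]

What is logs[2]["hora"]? "2024-01-15T05:40:13.232Z"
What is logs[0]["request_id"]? "req_40066"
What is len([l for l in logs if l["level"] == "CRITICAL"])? 1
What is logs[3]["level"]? "DEBUG"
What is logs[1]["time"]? "2024-01-15T05:23:09.911Z"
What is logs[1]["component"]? "worker"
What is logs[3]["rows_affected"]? 14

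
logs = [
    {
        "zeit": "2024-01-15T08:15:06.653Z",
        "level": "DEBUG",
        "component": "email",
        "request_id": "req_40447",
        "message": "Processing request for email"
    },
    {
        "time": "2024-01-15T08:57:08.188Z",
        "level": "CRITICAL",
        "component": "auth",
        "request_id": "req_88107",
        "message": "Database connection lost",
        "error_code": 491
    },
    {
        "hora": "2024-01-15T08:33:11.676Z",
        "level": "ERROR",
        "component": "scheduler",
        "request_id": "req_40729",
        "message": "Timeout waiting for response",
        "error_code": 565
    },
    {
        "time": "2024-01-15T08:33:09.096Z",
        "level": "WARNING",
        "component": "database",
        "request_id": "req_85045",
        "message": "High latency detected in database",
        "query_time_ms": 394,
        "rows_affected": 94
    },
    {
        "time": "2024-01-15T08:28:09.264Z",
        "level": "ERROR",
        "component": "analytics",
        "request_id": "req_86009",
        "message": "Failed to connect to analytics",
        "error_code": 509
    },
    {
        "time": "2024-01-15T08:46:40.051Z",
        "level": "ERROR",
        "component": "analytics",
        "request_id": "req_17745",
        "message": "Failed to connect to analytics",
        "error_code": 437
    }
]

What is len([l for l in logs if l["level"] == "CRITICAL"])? 1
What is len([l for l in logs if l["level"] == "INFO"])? 0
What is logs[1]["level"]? "CRITICAL"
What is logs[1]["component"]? "auth"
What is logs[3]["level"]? "WARNING"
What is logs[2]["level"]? "ERROR"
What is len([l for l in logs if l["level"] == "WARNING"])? 1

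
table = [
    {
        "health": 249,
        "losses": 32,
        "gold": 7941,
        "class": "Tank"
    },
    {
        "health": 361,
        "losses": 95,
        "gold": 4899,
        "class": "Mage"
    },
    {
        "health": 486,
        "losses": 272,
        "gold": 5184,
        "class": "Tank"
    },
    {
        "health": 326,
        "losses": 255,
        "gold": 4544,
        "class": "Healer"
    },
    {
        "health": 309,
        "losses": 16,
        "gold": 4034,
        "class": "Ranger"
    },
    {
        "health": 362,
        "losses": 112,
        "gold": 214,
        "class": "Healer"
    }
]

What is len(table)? 6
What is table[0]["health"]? 249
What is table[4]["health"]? 309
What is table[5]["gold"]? 214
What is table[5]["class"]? "Healer"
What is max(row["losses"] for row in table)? 272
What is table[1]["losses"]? 95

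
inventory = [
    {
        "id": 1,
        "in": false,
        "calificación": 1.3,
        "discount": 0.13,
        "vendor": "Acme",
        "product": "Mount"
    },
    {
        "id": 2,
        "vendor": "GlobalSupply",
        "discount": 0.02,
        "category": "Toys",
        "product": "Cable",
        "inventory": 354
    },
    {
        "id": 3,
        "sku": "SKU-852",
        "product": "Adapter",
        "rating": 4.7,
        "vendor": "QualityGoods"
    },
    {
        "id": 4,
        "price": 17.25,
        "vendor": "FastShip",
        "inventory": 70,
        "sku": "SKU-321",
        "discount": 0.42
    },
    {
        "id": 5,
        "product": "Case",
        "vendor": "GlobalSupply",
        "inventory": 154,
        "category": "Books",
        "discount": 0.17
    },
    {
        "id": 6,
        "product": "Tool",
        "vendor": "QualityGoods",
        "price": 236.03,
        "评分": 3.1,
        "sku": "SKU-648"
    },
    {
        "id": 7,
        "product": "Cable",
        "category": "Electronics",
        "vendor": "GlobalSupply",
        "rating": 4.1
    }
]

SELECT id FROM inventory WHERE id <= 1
[1]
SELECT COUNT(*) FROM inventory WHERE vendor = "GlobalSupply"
3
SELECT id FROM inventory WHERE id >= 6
[6, 7]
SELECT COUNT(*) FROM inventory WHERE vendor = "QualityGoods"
2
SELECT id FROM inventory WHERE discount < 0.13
[2]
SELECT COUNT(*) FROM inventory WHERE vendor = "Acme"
1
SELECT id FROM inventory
[1, 2, 3, 4, 5, 6, 7]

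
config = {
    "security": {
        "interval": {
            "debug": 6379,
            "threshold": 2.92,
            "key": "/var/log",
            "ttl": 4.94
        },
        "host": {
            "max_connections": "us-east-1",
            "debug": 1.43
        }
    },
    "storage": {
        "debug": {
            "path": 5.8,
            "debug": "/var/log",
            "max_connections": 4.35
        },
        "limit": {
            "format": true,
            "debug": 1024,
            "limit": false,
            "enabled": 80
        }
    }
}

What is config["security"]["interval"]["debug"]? 6379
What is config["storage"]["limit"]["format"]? True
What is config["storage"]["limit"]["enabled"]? 80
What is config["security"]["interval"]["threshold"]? 2.92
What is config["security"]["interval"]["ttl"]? 4.94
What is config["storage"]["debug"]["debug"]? "/var/log"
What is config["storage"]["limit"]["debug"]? 1024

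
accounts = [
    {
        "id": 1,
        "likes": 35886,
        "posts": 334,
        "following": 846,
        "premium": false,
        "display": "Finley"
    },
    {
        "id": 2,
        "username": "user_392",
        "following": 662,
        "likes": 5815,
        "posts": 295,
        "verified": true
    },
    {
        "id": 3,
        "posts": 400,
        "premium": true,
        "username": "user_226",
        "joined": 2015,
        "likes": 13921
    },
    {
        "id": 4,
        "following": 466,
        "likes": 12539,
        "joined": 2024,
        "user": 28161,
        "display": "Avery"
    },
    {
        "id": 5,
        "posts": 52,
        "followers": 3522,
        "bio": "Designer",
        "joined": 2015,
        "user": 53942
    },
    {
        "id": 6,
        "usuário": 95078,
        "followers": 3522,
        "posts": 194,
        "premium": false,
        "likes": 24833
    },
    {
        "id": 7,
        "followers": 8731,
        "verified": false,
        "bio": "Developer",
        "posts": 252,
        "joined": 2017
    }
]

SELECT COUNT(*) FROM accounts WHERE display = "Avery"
1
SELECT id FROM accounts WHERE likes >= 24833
[1, 6]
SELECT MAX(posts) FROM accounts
400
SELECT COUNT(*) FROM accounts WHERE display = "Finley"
1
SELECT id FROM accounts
[1, 2, 3, 4, 5, 6, 7]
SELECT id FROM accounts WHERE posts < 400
[1, 2, 5, 6, 7]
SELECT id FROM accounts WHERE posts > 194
[1, 2, 3, 7]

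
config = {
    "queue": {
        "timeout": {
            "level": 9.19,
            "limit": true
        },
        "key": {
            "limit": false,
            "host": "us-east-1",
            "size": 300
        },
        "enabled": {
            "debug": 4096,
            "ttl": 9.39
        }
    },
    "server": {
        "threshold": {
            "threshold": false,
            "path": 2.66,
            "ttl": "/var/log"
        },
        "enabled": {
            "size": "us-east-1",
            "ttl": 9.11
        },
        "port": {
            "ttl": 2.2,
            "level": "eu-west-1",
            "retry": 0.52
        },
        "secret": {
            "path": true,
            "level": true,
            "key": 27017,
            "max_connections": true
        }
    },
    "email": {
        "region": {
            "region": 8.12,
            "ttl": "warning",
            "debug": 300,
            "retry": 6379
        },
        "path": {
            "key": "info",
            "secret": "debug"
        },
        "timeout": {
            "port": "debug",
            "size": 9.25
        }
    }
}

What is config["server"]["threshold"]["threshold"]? False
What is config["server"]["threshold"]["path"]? 2.66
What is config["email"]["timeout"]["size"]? 9.25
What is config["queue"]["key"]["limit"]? False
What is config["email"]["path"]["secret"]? "debug"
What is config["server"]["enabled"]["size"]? "us-east-1"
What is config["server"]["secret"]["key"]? 27017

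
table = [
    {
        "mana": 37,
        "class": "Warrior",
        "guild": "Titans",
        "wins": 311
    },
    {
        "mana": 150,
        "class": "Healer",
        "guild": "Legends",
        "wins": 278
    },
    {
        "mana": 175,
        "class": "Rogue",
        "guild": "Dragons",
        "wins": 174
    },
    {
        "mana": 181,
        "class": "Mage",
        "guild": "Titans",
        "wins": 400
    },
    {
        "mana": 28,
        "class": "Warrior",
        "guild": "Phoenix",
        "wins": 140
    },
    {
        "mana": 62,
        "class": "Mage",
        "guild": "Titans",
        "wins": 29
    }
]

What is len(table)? 6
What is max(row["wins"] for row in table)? 400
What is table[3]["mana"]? 181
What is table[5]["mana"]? 62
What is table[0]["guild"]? "Titans"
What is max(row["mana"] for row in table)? 181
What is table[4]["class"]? "Warrior"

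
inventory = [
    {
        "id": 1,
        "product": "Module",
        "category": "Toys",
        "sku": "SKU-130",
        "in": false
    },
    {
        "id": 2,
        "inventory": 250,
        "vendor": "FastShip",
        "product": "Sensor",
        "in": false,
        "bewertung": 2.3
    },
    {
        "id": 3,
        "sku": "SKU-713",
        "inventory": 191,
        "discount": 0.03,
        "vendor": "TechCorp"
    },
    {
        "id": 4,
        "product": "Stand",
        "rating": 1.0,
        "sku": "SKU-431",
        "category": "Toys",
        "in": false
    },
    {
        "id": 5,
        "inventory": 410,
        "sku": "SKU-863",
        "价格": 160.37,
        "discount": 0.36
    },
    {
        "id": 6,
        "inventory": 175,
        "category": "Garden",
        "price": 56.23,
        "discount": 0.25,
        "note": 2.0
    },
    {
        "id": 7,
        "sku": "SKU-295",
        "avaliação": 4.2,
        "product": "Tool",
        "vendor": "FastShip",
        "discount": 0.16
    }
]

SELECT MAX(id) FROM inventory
7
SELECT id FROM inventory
[1, 2, 3, 4, 5, 6, 7]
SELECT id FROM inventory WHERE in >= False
[1, 2, 4]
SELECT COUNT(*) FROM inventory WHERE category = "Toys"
2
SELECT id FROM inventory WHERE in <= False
[1, 2, 4]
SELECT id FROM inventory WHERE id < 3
[1, 2]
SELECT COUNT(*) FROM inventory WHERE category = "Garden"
1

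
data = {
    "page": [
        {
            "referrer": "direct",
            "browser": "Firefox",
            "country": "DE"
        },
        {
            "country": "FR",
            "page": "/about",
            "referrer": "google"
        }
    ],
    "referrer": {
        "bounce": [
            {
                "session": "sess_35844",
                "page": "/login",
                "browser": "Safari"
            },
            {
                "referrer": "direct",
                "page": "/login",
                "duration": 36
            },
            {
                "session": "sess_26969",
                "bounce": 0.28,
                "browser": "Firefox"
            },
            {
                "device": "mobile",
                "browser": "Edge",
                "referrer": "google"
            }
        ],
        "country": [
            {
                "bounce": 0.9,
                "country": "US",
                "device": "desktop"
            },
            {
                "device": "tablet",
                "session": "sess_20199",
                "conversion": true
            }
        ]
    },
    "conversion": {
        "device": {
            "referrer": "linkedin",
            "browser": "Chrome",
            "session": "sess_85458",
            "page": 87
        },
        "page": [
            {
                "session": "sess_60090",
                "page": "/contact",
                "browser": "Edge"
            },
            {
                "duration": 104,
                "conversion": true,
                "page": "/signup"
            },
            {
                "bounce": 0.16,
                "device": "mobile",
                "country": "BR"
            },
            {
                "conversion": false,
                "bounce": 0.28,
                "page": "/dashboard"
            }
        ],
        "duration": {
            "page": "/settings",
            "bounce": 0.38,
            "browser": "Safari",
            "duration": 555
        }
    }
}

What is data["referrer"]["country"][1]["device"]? "tablet"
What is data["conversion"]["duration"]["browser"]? "Safari"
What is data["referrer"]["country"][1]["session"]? "sess_20199"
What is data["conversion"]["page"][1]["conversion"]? True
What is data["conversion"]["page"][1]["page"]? "/signup"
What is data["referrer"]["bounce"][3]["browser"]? "Edge"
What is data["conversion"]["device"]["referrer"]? "linkedin"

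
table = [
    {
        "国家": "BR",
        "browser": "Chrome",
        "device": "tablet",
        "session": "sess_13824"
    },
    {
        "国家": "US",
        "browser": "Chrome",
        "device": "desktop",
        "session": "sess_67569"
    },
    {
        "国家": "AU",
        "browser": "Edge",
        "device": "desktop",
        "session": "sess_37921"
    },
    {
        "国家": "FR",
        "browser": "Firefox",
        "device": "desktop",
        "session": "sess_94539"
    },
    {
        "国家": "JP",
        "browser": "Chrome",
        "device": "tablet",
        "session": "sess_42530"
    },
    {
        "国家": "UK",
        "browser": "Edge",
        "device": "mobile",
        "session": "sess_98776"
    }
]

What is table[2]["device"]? "desktop"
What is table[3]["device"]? "desktop"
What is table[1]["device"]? "desktop"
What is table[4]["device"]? "tablet"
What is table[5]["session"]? "sess_98776"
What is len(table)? 6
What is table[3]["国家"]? "FR"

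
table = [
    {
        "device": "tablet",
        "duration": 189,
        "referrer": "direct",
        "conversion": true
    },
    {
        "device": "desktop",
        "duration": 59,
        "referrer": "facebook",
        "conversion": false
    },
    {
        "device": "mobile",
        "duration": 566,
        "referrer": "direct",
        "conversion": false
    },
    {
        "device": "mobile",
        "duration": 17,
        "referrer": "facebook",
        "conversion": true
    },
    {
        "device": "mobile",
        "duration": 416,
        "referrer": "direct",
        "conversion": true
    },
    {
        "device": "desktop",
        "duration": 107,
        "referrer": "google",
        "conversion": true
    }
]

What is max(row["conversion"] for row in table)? True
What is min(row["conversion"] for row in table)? False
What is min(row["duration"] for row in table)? 17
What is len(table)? 6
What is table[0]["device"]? "tablet"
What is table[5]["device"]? "desktop"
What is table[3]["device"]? "mobile"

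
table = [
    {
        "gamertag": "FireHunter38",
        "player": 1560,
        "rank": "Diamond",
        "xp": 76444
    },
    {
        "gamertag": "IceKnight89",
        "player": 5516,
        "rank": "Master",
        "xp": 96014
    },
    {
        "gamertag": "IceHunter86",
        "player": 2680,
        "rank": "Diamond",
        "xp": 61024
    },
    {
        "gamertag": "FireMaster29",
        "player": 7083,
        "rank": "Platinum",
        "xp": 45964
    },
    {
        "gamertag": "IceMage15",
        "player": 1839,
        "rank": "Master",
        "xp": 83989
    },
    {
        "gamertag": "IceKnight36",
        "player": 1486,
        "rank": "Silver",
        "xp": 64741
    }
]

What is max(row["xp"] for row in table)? 96014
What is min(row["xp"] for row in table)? 45964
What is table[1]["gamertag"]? "IceKnight89"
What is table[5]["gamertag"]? "IceKnight36"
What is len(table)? 6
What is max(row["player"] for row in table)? 7083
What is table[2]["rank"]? "Diamond"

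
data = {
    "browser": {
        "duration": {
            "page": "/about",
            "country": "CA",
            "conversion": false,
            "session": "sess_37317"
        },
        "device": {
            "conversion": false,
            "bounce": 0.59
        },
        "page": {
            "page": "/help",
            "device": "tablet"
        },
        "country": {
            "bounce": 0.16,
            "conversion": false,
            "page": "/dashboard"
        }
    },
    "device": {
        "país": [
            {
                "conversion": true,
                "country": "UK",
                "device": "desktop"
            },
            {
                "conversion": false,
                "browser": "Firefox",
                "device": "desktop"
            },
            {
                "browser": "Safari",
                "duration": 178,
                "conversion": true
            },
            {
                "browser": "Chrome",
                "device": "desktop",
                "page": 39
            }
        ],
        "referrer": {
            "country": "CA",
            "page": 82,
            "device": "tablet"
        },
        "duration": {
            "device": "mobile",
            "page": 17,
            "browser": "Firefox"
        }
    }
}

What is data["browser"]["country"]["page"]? "/dashboard"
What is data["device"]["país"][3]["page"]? 39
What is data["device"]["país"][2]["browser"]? "Safari"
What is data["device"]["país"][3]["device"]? "desktop"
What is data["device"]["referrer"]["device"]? "tablet"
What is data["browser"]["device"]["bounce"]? 0.59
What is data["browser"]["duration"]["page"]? "/about"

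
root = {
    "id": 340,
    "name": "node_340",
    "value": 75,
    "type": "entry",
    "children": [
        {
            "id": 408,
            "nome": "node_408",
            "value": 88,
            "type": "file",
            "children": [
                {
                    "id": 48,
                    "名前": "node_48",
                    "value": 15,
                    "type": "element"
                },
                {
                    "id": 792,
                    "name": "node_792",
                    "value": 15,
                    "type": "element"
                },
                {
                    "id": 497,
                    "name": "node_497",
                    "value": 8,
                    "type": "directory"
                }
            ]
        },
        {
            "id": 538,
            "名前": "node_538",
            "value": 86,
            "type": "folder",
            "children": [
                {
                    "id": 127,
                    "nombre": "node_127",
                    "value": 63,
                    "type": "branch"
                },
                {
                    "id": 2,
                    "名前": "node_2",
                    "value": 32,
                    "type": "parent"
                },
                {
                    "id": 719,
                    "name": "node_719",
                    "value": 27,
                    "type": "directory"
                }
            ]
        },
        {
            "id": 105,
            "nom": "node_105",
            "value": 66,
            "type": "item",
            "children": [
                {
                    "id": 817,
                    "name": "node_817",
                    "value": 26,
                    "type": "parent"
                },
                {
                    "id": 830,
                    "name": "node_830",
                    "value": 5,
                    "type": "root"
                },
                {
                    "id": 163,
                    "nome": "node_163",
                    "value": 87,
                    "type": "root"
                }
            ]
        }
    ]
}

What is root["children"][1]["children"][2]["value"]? 27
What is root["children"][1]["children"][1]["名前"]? "node_2"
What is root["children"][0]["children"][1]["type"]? "element"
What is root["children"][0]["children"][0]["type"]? "element"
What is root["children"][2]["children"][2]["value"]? 87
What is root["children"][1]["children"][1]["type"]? "parent"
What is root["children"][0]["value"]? 88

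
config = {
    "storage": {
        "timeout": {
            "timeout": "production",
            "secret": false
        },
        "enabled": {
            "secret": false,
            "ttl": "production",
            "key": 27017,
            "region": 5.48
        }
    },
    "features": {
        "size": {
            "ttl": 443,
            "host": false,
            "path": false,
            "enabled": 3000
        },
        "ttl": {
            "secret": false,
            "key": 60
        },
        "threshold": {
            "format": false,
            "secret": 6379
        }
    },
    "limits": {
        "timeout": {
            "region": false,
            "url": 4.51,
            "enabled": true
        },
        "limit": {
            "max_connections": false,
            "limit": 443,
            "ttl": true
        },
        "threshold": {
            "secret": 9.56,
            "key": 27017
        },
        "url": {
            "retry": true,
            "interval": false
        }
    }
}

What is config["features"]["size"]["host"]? False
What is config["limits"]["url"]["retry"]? True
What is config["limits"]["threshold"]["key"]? 27017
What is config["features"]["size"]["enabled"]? 3000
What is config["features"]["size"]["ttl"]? 443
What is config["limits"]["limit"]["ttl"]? True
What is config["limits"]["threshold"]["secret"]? 9.56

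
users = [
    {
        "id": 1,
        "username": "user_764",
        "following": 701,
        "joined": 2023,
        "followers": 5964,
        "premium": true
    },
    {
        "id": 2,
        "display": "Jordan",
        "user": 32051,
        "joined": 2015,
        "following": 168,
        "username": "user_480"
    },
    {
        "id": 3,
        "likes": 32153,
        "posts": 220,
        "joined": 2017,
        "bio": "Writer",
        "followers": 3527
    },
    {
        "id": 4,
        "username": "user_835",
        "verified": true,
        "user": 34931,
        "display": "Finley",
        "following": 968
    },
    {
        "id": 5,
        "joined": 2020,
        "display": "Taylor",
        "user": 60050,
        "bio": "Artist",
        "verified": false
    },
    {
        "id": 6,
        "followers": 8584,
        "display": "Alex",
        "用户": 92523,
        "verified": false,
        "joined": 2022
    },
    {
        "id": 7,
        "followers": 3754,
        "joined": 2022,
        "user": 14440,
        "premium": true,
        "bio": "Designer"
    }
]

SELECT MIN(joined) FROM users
2015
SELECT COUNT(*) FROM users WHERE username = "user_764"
1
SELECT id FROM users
[1, 2, 3, 4, 5, 6, 7]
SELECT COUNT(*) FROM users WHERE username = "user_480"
1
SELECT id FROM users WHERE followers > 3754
[1, 6]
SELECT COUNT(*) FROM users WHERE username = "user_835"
1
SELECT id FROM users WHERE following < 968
[1, 2]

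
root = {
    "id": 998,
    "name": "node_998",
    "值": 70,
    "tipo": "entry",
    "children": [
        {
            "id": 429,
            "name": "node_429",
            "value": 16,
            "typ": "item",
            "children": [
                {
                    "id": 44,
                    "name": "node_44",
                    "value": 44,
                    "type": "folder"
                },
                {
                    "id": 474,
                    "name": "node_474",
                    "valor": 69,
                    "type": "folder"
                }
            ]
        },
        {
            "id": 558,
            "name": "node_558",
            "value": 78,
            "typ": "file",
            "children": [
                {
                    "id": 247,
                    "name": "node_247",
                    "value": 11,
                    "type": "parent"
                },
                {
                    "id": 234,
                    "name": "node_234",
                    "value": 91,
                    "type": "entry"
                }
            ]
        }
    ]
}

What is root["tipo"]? "entry"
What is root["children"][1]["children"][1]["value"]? 91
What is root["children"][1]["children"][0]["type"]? "parent"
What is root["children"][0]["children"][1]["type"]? "folder"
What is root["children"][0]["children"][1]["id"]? 474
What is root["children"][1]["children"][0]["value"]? 11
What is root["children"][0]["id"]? 429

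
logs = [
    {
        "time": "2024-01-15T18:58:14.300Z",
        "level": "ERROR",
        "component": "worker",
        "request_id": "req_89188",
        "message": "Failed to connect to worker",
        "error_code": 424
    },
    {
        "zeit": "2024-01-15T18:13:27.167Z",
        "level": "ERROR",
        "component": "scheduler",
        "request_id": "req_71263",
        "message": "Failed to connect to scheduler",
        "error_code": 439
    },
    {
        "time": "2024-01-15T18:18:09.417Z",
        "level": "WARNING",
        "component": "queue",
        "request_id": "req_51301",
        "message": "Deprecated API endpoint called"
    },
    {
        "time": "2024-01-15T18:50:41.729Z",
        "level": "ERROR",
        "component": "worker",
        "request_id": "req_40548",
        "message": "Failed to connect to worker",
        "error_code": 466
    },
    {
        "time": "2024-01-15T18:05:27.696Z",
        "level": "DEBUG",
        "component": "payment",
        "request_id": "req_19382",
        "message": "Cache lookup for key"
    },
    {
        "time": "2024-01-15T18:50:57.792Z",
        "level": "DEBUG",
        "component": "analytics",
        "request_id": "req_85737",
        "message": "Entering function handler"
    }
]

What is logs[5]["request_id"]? "req_85737"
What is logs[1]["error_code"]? 439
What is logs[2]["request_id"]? "req_51301"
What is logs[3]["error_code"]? 466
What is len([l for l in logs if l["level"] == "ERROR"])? 3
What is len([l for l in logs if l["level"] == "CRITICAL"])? 0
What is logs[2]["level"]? "WARNING"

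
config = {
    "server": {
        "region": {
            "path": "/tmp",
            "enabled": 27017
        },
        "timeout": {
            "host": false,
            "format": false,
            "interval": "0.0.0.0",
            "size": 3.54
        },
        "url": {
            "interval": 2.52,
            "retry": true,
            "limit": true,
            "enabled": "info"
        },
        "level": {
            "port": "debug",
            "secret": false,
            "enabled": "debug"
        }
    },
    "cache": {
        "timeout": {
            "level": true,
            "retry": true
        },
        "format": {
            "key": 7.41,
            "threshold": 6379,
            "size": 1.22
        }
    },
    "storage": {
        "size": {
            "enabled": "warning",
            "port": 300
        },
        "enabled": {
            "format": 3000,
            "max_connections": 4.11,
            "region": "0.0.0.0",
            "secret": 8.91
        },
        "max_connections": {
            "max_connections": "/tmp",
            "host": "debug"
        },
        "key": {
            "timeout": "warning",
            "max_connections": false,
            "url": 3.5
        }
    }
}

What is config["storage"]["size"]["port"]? 300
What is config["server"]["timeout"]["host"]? False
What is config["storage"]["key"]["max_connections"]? False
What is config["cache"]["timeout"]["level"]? True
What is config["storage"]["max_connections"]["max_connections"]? "/tmp"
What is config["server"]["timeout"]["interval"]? "0.0.0.0"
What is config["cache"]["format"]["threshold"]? 6379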